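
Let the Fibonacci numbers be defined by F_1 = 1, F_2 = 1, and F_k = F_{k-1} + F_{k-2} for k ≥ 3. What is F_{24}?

46368

Iterating the recurrence up to F_{20} = 6765 and F_{19} = 4181:
F_{21} = F_{20} + F_{19} = 6765 + 4181 = 10946
F_{22} = F_{21} + F_{20} = 10946 + 6765 = 17711
F_{23} = F_{22} + F_{21} = 17711 + 10946 = 28657
F_{24} = F_{23} + F_{22} = 28657 + 17711 = 46368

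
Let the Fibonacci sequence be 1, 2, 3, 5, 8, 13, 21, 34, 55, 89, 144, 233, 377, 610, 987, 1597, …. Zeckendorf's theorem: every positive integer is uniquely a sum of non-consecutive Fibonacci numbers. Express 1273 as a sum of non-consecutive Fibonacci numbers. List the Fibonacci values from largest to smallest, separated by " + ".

Greedily peel off the largest Fibonacci term at each step:
1273: greatest Fibonacci not exceeding it is 987, leaving 286
286: greatest Fibonacci not exceeding it is 233, leaving 53
53: greatest Fibonacci not exceeding it is 34, leaving 19
19: greatest Fibonacci not exceeding it is 13, leaving 6
6: greatest Fibonacci not exceeding it is 5, leaving 1
1: greatest Fibonacci not exceeding it is 1, leaving 0
So 1273 = 987 + 233 + 34 + 13 + 5 + 1, with no two terms consecutive in the sequence.

987 + 233 + 34 + 13 + 5 + 1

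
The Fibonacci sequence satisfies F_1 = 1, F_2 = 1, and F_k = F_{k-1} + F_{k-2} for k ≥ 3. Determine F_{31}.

1346269

Iterating the recurrence up to F_{27} = 196418 and F_{26} = 121393:
F_{28} = F_{27} + F_{26} = 196418 + 121393 = 317811
F_{29} = F_{28} + F_{27} = 317811 + 196418 = 514229
F_{30} = F_{29} + F_{28} = 514229 + 317811 = 832040
F_{31} = F_{30} + F_{29} = 832040 + 514229 = 1346269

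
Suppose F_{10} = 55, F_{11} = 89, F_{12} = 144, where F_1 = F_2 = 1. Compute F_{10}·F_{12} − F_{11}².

-1

55·144 − 89² = 7920 − 7921 = -1. (Cassini's identity: F_{k−1}F_{k+1} − F_k² = (−1)^k.)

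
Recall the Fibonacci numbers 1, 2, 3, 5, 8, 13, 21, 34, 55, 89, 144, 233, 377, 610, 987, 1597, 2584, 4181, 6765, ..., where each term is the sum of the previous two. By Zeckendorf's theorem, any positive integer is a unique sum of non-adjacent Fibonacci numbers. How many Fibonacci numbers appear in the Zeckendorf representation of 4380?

Greedily peel off the largest Fibonacci term at each step:
4380: greatest Fibonacci not exceeding it is 4181, leaving 199
199: greatest Fibonacci not exceeding it is 144, leaving 55
55: greatest Fibonacci not exceeding it is 55, leaving 0
4380 = 4181 + 144 + 55, which has 3 terms.

3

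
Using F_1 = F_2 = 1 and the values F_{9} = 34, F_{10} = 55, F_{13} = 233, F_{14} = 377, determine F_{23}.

28657

By the addition formula F_{m+n} = F_m F_{n+1} + F_{m−1} F_n with m=10, n=13: F_{23} = 55·377 + 34·233 = 20735 + 7922 = 28657.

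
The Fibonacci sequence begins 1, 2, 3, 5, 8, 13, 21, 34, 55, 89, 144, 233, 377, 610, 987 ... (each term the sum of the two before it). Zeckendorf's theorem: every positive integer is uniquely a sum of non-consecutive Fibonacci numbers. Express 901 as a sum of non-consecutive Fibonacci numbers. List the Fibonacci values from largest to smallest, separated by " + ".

Greedily peel off the largest Fibonacci term at each step:
901 − 610 = 291
291 − 233 = 58
58 − 55 = 3
3 − 3 = 0
So 901 = 610 + 233 + 55 + 3, with no two terms consecutive in the sequence.

610 + 233 + 55 + 3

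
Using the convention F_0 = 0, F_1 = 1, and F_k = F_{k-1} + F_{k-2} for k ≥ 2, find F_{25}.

75025

Iterating the recurrence up to F_{21} = 10946 and F_{20} = 6765:
F_{22} = F_{21} + F_{20} = 10946 + 6765 = 17711
F_{23} = F_{22} + F_{21} = 17711 + 10946 = 28657
F_{24} = F_{23} + F_{22} = 28657 + 17711 = 46368
F_{25} = F_{24} + F_{23} = 46368 + 28657 = 75025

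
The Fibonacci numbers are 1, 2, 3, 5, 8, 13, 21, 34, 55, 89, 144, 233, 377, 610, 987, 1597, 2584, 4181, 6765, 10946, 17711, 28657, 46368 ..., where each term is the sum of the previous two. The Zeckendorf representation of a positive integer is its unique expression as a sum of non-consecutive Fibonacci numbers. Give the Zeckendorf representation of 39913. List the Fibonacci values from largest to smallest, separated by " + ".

Greedily peel off the largest Fibonacci term at each step:
subtract 28657 from 39913: 11256 remains
subtract 10946 from 11256: 310 remains
subtract 233 from 310: 77 remains
subtract 55 from 77: 22 remains
subtract 21 from 22: 1 remains
subtract 1 from 1: 0 remains
So 39913 = 28657 + 10946 + 233 + 55 + 21 + 1, with no two terms consecutive in the sequence.

28657 + 10946 + 233 + 55 + 21 + 1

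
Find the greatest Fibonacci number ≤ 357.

233

233 ≤ 357 < 377, so the largest Fibonacci number not exceeding 357 is 233.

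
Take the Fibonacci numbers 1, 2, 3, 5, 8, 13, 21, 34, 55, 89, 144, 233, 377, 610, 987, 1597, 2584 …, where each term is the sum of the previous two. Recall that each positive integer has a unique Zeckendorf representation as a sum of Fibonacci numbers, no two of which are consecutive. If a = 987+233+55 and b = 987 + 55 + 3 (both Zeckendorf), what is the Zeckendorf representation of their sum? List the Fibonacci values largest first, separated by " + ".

The two numbers are 1275 and 1045, so their sum is 2320.
2320 − 1597 = 723
723 − 610 = 113
113 − 89 = 24
24 − 21 = 3
3 − 3 = 0

1597 + 610 + 89 + 21 + 3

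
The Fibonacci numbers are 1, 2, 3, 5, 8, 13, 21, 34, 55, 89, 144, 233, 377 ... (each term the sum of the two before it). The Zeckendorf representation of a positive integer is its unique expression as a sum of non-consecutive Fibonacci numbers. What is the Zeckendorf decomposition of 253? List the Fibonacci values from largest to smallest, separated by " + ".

Greedily peel off the largest Fibonacci term at each step:
233 ≤ 253 < 377, so take 233; remainder 20
13 ≤ 20 < 21, so take 13; remainder 7
5 ≤ 7 < 8, so take 5; remainder 2
2 ≤ 2 < 3, so take 2; remainder 0
So 253 = 233 + 13 + 5 + 2, with no two terms consecutive in the sequence.

233 + 13 + 5 + 2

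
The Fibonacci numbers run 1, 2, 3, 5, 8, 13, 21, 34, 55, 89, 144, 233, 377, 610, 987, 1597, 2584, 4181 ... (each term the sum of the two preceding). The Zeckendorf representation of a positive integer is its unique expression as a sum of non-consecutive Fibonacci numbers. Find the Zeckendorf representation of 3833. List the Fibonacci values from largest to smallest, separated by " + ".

subtract 2584 from 3833: 1249 remains
subtract 987 from 1249: 262 remains
subtract 233 from 262: 29 remains
subtract 21 from 29: 8 remains
subtract 8 from 8: 0 remains
So 3833 = 2584 + 987 + 233 + 21 + 8, with no two terms consecutive in the sequence.

2584 + 987 + 233 + 21 + 8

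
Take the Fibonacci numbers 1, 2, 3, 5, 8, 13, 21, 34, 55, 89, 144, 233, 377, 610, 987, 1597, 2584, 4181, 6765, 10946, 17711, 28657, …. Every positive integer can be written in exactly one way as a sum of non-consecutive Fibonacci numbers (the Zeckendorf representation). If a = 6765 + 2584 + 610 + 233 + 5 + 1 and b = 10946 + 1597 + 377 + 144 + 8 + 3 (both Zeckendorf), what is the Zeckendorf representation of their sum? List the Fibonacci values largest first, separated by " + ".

The two numbers are 10198 and 13075, so their sum is 23273.
take 17711 (≤ 23273); 23273 − 17711 = 5562
take 4181 (≤ 5562); 5562 − 4181 = 1381
take 987 (≤ 1381); 1381 − 987 = 394
take 377 (≤ 394); 394 − 377 = 17
take 13 (≤ 17); 17 − 13 = 4
take 3 (≤ 4); 4 − 3 = 1
take 1 (≤ 1); 1 − 1 = 0

17711 + 4181 + 987 + 377 + 13 + 3 + 1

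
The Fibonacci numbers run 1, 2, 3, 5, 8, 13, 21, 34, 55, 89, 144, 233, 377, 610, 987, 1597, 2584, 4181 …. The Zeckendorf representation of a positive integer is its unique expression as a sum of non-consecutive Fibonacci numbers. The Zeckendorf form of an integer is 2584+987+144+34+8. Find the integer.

2584+987+144+34+8 = 3757.

3757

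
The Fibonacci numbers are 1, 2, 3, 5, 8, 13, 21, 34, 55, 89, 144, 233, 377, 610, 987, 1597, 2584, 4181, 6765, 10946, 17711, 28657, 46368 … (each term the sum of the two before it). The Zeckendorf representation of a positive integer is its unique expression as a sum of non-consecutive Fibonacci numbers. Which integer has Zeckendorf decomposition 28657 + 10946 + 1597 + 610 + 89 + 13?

28657 + 10946 + 1597 + 610 + 89 + 13 = 41912.

41912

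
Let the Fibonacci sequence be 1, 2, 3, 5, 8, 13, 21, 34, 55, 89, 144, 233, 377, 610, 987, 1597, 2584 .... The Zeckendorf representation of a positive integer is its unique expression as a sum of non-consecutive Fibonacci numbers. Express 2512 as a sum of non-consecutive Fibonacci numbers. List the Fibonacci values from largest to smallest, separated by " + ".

Greedy algorithm:
2512 − 1597 = 915
915 − 610 = 305
305 − 233 = 72
72 − 55 = 17
17 − 13 = 4
4 − 3 = 1
1 − 1 = 0
So 2512 = 1597 + 610 + 233 + 55 + 13 + 3 + 1, with no two terms consecutive in the sequence.

1597 + 610 + 233 + 55 + 13 + 3 + 1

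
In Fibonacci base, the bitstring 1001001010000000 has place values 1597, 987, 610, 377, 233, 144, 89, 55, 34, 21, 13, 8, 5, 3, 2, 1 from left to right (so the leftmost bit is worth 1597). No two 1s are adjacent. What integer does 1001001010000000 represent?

2097

Summing the place values of the 1 bits: 1597 + 377 + 89 + 34 = 2097.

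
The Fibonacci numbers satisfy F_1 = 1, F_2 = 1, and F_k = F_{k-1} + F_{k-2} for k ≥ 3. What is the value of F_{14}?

377

Iterating the recurrence up to F_{8} = 21 and F_{7} = 13:
F_{9} = F_{8} + F_{7} = 21 + 13 = 34
F_{10} = F_{9} + F_{8} = 34 + 21 = 55
F_{11} = F_{10} + F_{9} = 55 + 34 = 89
F_{12} = F_{11} + F_{10} = 89 + 55 = 144
F_{13} = F_{12} + F_{11} = 144 + 89 = 233
F_{14} = F_{13} + F_{12} = 233 + 144 = 377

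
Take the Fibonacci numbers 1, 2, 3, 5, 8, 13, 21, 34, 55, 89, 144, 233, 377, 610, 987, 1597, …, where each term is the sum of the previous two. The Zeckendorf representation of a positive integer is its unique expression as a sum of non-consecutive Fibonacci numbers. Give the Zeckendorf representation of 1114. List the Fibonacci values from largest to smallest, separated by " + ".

987 + 89 + 34 + 3 + 1

Greedily peel off the largest Fibonacci term at each step:
1114 − 987 = 127
127 − 89 = 38
38 − 34 = 4
4 − 3 = 1
1 − 1 = 0
So 1114 = 987 + 89 + 34 + 3 + 1, with no two terms consecutive in the sequence.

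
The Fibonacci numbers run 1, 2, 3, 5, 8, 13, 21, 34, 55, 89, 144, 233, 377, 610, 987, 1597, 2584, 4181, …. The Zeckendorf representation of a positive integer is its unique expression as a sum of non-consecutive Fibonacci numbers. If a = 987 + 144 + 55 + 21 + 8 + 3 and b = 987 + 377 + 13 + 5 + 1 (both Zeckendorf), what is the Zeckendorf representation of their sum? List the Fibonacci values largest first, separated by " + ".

2584 + 13 + 3 + 1

The two numbers are 1218 and 1383, so their sum is 2601.
Greedy algorithm:
take 2584 (≤ 2601); 2601 − 2584 = 17
take 13 (≤ 17); 17 − 13 = 4
take 3 (≤ 4); 4 − 3 = 1
take 1 (≤ 1); 1 − 1 = 0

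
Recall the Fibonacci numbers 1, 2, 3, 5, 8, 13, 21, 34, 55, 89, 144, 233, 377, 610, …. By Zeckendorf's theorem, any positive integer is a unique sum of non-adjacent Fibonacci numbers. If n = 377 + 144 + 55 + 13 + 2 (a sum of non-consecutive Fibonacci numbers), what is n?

377 + 144 + 55 + 13 + 2 = 591.

591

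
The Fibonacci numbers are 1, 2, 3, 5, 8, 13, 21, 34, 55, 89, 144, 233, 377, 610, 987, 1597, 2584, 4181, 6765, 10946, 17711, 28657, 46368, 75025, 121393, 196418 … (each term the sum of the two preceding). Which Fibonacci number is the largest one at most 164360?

121393 ≤ 164360 < 196418, so the largest Fibonacci number not exceeding 164360 is 121393.

121393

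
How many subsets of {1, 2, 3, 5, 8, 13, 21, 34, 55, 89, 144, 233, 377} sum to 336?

13

336 = 233+89+13+1 = 233+89+8+5+1 = 233+55+34+13+1 = 233+89+8+3+2+1 = … (9 more), for 13 in all.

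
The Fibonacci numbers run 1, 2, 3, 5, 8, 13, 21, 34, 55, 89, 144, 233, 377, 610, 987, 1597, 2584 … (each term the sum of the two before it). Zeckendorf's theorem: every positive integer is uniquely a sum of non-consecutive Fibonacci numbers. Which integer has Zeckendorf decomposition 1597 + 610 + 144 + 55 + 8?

2414

1597 + 610 + 144 + 55 + 8 = 2414.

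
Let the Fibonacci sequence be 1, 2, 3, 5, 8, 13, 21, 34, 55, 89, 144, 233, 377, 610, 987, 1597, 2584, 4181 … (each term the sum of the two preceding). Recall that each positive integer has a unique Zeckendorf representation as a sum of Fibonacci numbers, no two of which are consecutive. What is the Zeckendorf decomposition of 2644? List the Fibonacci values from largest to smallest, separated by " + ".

2584 + 55 + 5

Greedily peel off the largest Fibonacci term at each step:
largest Fibonacci ≤ 2644 is 2584; 2644 − 2584 = 60
largest Fibonacci ≤ 60 is 55; 60 − 55 = 5
largest Fibonacci ≤ 5 is 5; 5 − 5 = 0
So 2644 = 2584 + 55 + 5, with no two terms consecutive in the sequence.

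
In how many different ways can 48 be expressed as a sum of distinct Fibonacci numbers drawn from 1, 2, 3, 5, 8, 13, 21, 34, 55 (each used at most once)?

Starting from the Zeckendorf form and repeatedly splitting a term F_k into F_{k−1} + F_{k−2} (when neither is already used) reaches every representation.
48 = 34+13+1 = 34+8+5+1 = 34+8+3+2+1 = 21+13+8+5+1 = … (1 more), for 5 in all.

5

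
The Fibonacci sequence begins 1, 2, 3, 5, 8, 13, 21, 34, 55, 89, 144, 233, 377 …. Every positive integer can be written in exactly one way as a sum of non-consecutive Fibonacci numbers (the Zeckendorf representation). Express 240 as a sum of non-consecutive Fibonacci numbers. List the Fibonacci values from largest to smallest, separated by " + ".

233 + 5 + 2

subtract 233 from 240: 7 remains
subtract 5 from 7: 2 remains
subtract 2 from 2: 0 remains
So 240 = 233 + 5 + 2, with no two terms consecutive in the sequence.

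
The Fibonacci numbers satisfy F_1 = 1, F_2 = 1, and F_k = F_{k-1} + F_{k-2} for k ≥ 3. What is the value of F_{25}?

Iterating the recurrence up to F_{17} = 1597 and F_{16} = 987:
F_{18} = F_{17} + F_{16} = 1597 + 987 = 2584
F_{19} = F_{18} + F_{17} = 2584 + 1597 = 4181
F_{20} = F_{19} + F_{18} = 4181 + 2584 = 6765
F_{21} = F_{20} + F_{19} = 6765 + 4181 = 10946
F_{22} = F_{21} + F_{20} = 10946 + 6765 = 17711
F_{23} = F_{22} + F_{21} = 17711 + 10946 = 28657
F_{24} = F_{23} + F_{22} = 28657 + 17711 = 46368
F_{25} = F_{24} + F_{23} = 46368 + 28657 = 75025

75025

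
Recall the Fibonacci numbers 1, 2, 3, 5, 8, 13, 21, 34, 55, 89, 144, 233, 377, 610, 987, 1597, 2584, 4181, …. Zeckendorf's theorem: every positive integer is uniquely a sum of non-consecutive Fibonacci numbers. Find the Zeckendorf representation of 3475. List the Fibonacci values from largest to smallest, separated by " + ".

3475 − 2584 = 891
891 − 610 = 281
281 − 233 = 48
48 − 34 = 14
14 − 13 = 1
1 − 1 = 0
So 3475 = 2584 + 610 + 233 + 34 + 13 + 1, with no two terms consecutive in the sequence.

2584 + 610 + 233 + 34 + 13 + 1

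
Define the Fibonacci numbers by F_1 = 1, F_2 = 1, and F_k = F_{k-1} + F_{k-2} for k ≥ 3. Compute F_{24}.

Iterating the recurrence up to F_{18} = 2584 and F_{17} = 1597:
F_{19} = F_{18} + F_{17} = 2584 + 1597 = 4181
F_{20} = F_{19} + F_{18} = 4181 + 2584 = 6765
F_{21} = F_{20} + F_{19} = 6765 + 4181 = 10946
F_{22} = F_{21} + F_{20} = 10946 + 6765 = 17711
F_{23} = F_{22} + F_{21} = 17711 + 10946 = 28657
F_{24} = F_{23} + F_{22} = 28657 + 17711 = 46368

46368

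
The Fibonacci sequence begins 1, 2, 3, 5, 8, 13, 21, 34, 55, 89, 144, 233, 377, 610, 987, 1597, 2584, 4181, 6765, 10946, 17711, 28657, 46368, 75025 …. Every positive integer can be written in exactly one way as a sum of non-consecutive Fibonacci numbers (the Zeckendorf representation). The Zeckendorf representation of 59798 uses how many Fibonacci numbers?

8

Greedy algorithm:
59798 − 46368 = 13430
13430 − 10946 = 2484
2484 − 1597 = 887
887 − 610 = 277
277 − 233 = 44
44 − 34 = 10
10 − 8 = 2
2 − 2 = 0
59798 = 46368 + 10946 + 1597 + 610 + 233 + 34 + 8 + 2, which has 8 terms.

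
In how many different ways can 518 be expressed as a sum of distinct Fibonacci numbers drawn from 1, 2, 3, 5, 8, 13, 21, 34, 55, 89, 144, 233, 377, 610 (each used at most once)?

Starting from the Zeckendorf form and repeatedly splitting a term F_k into F_{k−1} + F_{k−2} (when neither is already used) reaches every representation.
518 = 377+89+34+13+5 = 377+89+34+13+3+2 = 233+144+89+34+13+5 = 377+89+34+8+5+3+2 = … (6 more), for 10 in all.

10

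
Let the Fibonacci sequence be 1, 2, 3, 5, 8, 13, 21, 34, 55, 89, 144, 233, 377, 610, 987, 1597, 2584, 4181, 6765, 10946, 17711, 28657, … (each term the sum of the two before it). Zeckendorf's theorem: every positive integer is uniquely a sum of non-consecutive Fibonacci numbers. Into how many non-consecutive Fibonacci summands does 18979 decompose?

6

Repeatedly subtract the largest Fibonacci number that fits:
17711 ≤ 18979 < 28657, so take 17711; remainder 1268
987 ≤ 1268 < 1597, so take 987; remainder 281
233 ≤ 281 < 377, so take 233; remainder 48
34 ≤ 48 < 55, so take 34; remainder 14
13 ≤ 14 < 21, so take 13; remainder 1
1 ≤ 1 < 2, so take 1; remainder 0
18979 = 17711 + 987 + 233 + 34 + 13 + 1, which has 6 terms.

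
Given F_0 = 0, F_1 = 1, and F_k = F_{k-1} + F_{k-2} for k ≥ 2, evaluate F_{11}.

Iterating the recurrence up to F_{3} = 2 and F_{2} = 1:
F_{4} = F_{3} + F_{2} = 2 + 1 = 3
F_{5} = F_{4} + F_{3} = 3 + 2 = 5
F_{6} = F_{5} + F_{4} = 5 + 3 = 8
F_{7} = F_{6} + F_{5} = 8 + 5 = 13
F_{8} = F_{7} + F_{6} = 13 + 8 = 21
F_{9} = F_{8} + F_{7} = 21 + 13 = 34
F_{10} = F_{9} + F_{8} = 34 + 21 = 55
F_{11} = F_{10} + F_{9} = 55 + 34 = 89

89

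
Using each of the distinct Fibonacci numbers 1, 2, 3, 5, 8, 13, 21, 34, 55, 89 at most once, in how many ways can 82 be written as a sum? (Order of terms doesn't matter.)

Starting from the Zeckendorf form and repeatedly splitting a term F_k into F_{k−1} + F_{k−2} (when neither is already used) reaches every representation.
82 = 55+21+5+1 = 55+21+3+2+1 = 55+13+8+5+1 = … (3 more), for 6 in all.

6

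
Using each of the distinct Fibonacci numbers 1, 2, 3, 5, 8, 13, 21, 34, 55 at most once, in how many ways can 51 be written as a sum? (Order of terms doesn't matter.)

51 = 34+13+3+1 = 34+8+5+3+1 = 21+13+8+5+3+1 — 3 representations.

3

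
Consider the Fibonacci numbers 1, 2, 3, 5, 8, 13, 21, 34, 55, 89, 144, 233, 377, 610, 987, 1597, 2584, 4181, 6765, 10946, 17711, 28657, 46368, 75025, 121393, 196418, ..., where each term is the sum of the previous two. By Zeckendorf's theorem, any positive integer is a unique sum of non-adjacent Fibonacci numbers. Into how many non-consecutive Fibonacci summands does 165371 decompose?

8

165371 − 121393 = 43978
43978 − 28657 = 15321
15321 − 10946 = 4375
4375 − 4181 = 194
194 − 144 = 50
50 − 34 = 16
16 − 13 = 3
3 − 3 = 0
165371 = 121393 + 28657 + 10946 + 4181 + 144 + 34 + 13 + 3, which has 8 terms.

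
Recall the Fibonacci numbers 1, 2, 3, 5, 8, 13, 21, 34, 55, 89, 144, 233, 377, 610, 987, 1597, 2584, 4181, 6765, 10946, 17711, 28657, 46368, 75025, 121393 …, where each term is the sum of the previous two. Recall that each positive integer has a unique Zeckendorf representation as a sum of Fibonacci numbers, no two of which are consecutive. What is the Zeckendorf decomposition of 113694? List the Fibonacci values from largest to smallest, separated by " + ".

Repeatedly subtract the largest Fibonacci number that fits:
113694: greatest Fibonacci not exceeding it is 75025, leaving 38669
38669: greatest Fibonacci not exceeding it is 28657, leaving 10012
10012: greatest Fibonacci not exceeding it is 6765, leaving 3247
3247: greatest Fibonacci not exceeding it is 2584, leaving 663
663: greatest Fibonacci not exceeding it is 610, leaving 53
53: greatest Fibonacci not exceeding it is 34, leaving 19
19: greatest Fibonacci not exceeding it is 13, leaving 6
6: greatest Fibonacci not exceeding it is 5, leaving 1
1: greatest Fibonacci not exceeding it is 1, leaving 0
So 113694 = 75025 + 28657 + 6765 + 2584 + 610 + 34 + 13 + 5 + 1, with no two terms consecutive in the sequence.

75025 + 28657 + 6765 + 2584 + 610 + 34 + 13 + 5 + 1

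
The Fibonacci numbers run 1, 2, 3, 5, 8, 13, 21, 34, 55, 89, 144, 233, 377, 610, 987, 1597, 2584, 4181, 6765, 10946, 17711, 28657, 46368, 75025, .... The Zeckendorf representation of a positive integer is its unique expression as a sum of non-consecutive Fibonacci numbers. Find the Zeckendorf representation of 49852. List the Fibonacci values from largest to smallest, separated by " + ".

49852: greatest Fibonacci not exceeding it is 46368, leaving 3484
3484: greatest Fibonacci not exceeding it is 2584, leaving 900
900: greatest Fibonacci not exceeding it is 610, leaving 290
290: greatest Fibonacci not exceeding it is 233, leaving 57
57: greatest Fibonacci not exceeding it is 55, leaving 2
2: greatest Fibonacci not exceeding it is 2, leaving 0
So 49852 = 46368 + 2584 + 610 + 233 + 55 + 2, with no two terms consecutive in the sequence.

46368 + 2584 + 610 + 233 + 55 + 2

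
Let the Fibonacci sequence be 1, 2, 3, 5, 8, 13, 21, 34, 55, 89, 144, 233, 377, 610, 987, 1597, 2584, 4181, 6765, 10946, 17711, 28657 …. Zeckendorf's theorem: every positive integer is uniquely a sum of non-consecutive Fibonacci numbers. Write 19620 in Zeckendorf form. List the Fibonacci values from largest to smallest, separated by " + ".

Repeatedly subtract the largest Fibonacci number that fits:
19620: greatest Fibonacci not exceeding it is 17711, leaving 1909
1909: greatest Fibonacci not exceeding it is 1597, leaving 312
312: greatest Fibonacci not exceeding it is 233, leaving 79
79: greatest Fibonacci not exceeding it is 55, leaving 24
24: greatest Fibonacci not exceeding it is 21, leaving 3
3: greatest Fibonacci not exceeding it is 3, leaving 0
So 19620 = 17711 + 1597 + 233 + 55 + 21 + 3, with no two terms consecutive in the sequence.

17711 + 1597 + 233 + 55 + 21 + 3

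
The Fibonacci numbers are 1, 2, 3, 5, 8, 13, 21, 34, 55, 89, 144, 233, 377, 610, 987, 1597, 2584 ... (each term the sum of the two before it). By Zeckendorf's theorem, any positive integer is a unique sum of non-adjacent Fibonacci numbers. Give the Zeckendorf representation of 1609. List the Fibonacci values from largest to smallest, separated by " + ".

Greedy algorithm:
largest Fibonacci ≤ 1609 is 1597; 1609 − 1597 = 12
largest Fibonacci ≤ 12 is 8; 12 − 8 = 4
largest Fibonacci ≤ 4 is 3; 4 − 3 = 1
largest Fibonacci ≤ 1 is 1; 1 − 1 = 0
So 1609 = 1597 + 8 + 3 + 1, with no two terms consecutive in the sequence.

1597 + 8 + 3 + 1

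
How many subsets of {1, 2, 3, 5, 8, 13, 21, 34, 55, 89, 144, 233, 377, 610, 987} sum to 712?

21

Each representation comes from the Zeckendorf form by replacing some F_k with F_{k−1} + F_{k−2} where possible.
712 = 610+89+13 = 610+89+8+5 = 610+55+34+13 = 377+233+89+13 = 610+89+8+3+2 = … (16 more), for 21 in all.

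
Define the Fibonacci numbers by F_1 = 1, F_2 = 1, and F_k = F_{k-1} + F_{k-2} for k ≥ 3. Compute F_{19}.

Iterating the recurrence up to F_{14} = 377 and F_{13} = 233:
F_{15} = F_{14} + F_{13} = 377 + 233 = 610
F_{16} = F_{15} + F_{14} = 610 + 377 = 987
F_{17} = F_{16} + F_{15} = 987 + 610 = 1597
F_{18} = F_{17} + F_{16} = 1597 + 987 = 2584
F_{19} = F_{18} + F_{17} = 2584 + 1597 = 4181

4181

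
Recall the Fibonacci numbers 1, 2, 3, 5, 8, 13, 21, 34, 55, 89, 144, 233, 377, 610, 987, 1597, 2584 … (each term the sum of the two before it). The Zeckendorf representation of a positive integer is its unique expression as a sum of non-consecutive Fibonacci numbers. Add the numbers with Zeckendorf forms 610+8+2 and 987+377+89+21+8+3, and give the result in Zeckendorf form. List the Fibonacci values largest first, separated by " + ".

The two numbers are 620 and 1485, so their sum is 2105.
Repeatedly subtract the largest Fibonacci number that fits:
2105 − 1597 = 508
508 − 377 = 131
131 − 89 = 42
42 − 34 = 8
8 − 8 = 0

1597 + 377 + 89 + 34 + 8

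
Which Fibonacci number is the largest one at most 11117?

10946

10946 ≤ 11117 < 17711, so the largest Fibonacci number not exceeding 11117 is 10946.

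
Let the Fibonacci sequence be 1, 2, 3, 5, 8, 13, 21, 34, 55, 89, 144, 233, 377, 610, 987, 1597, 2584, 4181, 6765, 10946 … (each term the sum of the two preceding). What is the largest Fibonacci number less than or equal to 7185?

6765 ≤ 7185 < 10946, so the largest Fibonacci number not exceeding 7185 is 6765.

6765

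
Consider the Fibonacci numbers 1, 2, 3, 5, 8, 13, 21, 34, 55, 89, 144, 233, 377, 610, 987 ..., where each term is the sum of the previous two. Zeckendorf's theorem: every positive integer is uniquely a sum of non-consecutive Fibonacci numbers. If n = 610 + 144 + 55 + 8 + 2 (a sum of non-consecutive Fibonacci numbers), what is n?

819

610 + 144 + 55 + 8 + 2 = 819.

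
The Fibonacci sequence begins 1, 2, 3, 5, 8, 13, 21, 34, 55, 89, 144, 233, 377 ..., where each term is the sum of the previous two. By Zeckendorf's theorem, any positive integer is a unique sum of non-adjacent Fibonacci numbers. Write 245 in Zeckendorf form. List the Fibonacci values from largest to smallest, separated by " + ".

Greedy algorithm:
245: greatest Fibonacci not exceeding it is 233, leaving 12
12: greatest Fibonacci not exceeding it is 8, leaving 4
4: greatest Fibonacci not exceeding it is 3, leaving 1
1: greatest Fibonacci not exceeding it is 1, leaving 0
So 245 = 233 + 8 + 3 + 1, with no two terms consecutive in the sequence.

233 + 8 + 3 + 1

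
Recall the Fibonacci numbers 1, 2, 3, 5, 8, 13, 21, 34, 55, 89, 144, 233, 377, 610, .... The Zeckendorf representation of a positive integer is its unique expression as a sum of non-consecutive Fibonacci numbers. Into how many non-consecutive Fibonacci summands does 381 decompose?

Greedy algorithm:
take 377 (≤ 381); 381 − 377 = 4
take 3 (≤ 4); 4 − 3 = 1
take 1 (≤ 1); 1 − 1 = 0
381 = 377 + 3 + 1, which has 3 terms.

3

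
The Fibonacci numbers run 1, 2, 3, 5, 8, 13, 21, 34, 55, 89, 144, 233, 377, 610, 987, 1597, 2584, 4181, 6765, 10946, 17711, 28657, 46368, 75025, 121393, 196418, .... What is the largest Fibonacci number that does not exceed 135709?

121393

121393 ≤ 135709 < 196418, so the largest Fibonacci number not exceeding 135709 is 121393.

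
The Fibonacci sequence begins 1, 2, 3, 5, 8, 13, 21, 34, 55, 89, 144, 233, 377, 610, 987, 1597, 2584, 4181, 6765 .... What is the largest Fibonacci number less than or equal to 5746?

4181

4181 ≤ 5746 < 6765, so the largest Fibonacci number not exceeding 5746 is 4181.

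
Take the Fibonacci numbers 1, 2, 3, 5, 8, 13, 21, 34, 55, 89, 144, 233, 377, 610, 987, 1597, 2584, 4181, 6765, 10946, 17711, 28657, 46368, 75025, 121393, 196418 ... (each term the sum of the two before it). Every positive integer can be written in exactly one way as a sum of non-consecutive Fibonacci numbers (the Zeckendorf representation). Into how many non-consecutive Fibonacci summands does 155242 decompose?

Greedily peel off the largest Fibonacci term at each step:
155242 − 121393 = 33849
33849 − 28657 = 5192
5192 − 4181 = 1011
1011 − 987 = 24
24 − 21 = 3
3 − 3 = 0
155242 = 121393 + 28657 + 4181 + 987 + 21 + 3, which has 6 terms.

6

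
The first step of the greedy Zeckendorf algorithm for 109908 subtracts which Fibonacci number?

75025 ≤ 109908 < 121393, so the largest Fibonacci number not exceeding 109908 is 75025.

75025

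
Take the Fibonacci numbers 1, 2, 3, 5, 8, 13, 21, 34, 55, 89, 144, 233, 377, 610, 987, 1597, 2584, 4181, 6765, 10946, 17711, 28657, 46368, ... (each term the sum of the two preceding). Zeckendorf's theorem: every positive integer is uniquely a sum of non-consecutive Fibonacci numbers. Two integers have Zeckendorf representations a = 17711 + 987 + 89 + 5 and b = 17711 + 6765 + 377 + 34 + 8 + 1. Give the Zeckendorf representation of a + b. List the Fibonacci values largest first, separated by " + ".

The two numbers are 18792 and 24896, so their sum is 43688.
take 28657 (≤ 43688); 43688 − 28657 = 15031
take 10946 (≤ 15031); 15031 − 10946 = 4085
take 2584 (≤ 4085); 4085 − 2584 = 1501
take 987 (≤ 1501); 1501 − 987 = 514
take 377 (≤ 514); 514 − 377 = 137
take 89 (≤ 137); 137 − 89 = 48
take 34 (≤ 48); 48 − 34 = 14
take 13 (≤ 14); 14 − 13 = 1
take 1 (≤ 1); 1 − 1 = 0

28657 + 10946 + 2584 + 987 + 377 + 89 + 34 + 13 + 1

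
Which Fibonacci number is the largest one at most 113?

89 ≤ 113 < 144, so the largest Fibonacci number not exceeding 113 is 89.

89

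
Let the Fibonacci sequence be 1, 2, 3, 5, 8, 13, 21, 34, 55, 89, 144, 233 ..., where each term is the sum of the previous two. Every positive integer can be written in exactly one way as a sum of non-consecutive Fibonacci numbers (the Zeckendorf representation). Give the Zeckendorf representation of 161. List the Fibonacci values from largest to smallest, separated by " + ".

144 + 13 + 3 + 1

161 − 144 = 17
17 − 13 = 4
4 − 3 = 1
1 − 1 = 0
So 161 = 144 + 13 + 3 + 1, with no two terms consecutive in the sequence.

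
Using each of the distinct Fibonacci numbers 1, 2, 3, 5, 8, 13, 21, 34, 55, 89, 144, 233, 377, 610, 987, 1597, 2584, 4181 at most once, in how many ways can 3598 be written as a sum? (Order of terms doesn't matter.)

3598 = 2584+987+21+5+1 = 2584+987+21+3+2+1 = 2584+987+13+8+5+1 = … (29 more), for 32 in all.

32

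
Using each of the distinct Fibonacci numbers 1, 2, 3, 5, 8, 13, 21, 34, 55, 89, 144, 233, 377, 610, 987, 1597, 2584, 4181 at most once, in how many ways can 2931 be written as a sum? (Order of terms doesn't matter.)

2931 = 2584+233+89+21+3+1 = 2584+233+89+13+8+3+1 = 2584+233+55+34+21+3+1 = … (15 more), for 18 in all.

18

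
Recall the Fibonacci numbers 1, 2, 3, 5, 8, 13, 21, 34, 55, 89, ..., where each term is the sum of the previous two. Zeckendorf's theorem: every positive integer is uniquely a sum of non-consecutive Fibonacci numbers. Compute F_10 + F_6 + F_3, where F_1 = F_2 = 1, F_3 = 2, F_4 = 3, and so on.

F_10 + F_6 + F_3 = 55 + 8 + 2 = 65.

65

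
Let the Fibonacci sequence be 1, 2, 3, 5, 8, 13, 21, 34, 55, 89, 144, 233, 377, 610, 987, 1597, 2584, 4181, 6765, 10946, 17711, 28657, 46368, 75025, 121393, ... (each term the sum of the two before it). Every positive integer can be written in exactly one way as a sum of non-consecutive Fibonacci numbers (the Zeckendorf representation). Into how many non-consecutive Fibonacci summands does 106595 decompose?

7

Greedy algorithm:
106595 − 75025 = 31570
31570 − 28657 = 2913
2913 − 2584 = 329
329 − 233 = 96
96 − 89 = 7
7 − 5 = 2
2 − 2 = 0
106595 = 75025 + 28657 + 2584 + 233 + 89 + 5 + 2, which has 7 terms.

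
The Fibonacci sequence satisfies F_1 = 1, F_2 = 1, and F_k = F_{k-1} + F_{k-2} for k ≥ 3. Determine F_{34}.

Iterating the recurrence up to F_{28} = 317811 and F_{27} = 196418:
F_{29} = F_{28} + F_{27} = 317811 + 196418 = 514229
F_{30} = F_{29} + F_{28} = 514229 + 317811 = 832040
F_{31} = F_{30} + F_{29} = 832040 + 514229 = 1346269
F_{32} = F_{31} + F_{30} = 1346269 + 832040 = 2178309
F_{33} = F_{32} + F_{31} = 2178309 + 1346269 = 3524578
F_{34} = F_{33} + F_{32} = 3524578 + 2178309 = 5702887

5702887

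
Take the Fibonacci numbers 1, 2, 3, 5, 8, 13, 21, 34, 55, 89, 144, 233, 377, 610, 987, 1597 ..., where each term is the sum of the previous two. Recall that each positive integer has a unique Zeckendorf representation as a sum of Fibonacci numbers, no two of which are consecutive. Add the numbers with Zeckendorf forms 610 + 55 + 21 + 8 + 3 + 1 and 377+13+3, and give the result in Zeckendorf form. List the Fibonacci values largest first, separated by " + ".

987 + 89 + 13 + 2

The two numbers are 698 and 393, so their sum is 1091.
1091: greatest Fibonacci not exceeding it is 987, leaving 104
104: greatest Fibonacci not exceeding it is 89, leaving 15
15: greatest Fibonacci not exceeding it is 13, leaving 2
2: greatest Fibonacci not exceeding it is 2, leaving 0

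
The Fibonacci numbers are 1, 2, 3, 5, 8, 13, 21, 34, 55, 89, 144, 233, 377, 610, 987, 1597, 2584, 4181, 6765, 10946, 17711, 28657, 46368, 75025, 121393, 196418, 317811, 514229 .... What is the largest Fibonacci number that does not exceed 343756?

317811 ≤ 343756 < 514229, so the largest Fibonacci number not exceeding 343756 is 317811.

317811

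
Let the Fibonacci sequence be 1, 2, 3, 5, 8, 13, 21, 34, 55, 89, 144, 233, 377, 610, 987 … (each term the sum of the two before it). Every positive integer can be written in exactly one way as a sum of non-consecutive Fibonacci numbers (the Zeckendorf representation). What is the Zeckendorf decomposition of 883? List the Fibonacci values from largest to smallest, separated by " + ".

610 + 233 + 34 + 5 + 1

883: greatest Fibonacci not exceeding it is 610, leaving 273
273: greatest Fibonacci not exceeding it is 233, leaving 40
40: greatest Fibonacci not exceeding it is 34, leaving 6
6: greatest Fibonacci not exceeding it is 5, leaving 1
1: greatest Fibonacci not exceeding it is 1, leaving 0
So 883 = 610 + 233 + 34 + 5 + 1, with no two terms consecutive in the sequence.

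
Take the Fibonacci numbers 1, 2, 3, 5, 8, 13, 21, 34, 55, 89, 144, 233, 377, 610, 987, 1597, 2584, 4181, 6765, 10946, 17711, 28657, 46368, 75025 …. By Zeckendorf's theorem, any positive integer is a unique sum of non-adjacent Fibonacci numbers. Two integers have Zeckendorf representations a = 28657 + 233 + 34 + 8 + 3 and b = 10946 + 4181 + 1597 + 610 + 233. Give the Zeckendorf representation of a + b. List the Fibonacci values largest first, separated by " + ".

46368 + 89 + 34 + 8 + 3

The two numbers are 28935 and 17567, so their sum is 46502.
Greedily peel off the largest Fibonacci term at each step:
subtract 46368 from 46502: 134 remains
subtract 89 from 134: 45 remains
subtract 34 from 45: 11 remains
subtract 8 from 11: 3 remains
subtract 3 from 3: 0 remains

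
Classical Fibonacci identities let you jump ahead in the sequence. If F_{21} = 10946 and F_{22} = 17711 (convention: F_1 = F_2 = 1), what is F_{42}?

267914296

By the doubling identity F_{2k} = F_k(2F_{k+1} − F_k): F_{42} = 10946·(2·17711 − 10946) = 10946·24476 = 267914296.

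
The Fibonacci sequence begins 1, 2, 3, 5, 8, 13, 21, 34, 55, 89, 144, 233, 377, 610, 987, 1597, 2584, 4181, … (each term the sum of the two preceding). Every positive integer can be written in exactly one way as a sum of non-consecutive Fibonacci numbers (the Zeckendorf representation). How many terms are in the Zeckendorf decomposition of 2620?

3

2584 ≤ 2620 < 4181, so take 2584; remainder 36
34 ≤ 36 < 55, so take 34; remainder 2
2 ≤ 2 < 3, so take 2; remainder 0
2620 = 2584 + 34 + 2, which has 3 terms.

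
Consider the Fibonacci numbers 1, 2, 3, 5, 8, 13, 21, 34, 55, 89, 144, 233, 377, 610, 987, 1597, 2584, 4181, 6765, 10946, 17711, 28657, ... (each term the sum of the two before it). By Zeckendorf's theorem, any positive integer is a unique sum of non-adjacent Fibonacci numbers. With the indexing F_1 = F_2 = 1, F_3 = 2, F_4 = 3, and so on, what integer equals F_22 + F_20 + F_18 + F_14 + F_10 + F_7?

27505

F_22 + F_20 + F_18 + F_14 + F_10 + F_7 = 17711 + 6765 + 2584 + 377 + 55 + 13 = 27505.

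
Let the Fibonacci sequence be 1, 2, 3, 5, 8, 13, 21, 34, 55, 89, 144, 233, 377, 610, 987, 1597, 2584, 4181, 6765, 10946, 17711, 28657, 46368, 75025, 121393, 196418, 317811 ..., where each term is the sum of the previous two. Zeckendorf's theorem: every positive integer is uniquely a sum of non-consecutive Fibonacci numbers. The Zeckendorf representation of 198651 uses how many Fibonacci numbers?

Repeatedly subtract the largest Fibonacci number that fits:
largest Fibonacci ≤ 198651 is 196418; 198651 − 196418 = 2233
largest Fibonacci ≤ 2233 is 1597; 2233 − 1597 = 636
largest Fibonacci ≤ 636 is 610; 636 − 610 = 26
largest Fibonacci ≤ 26 is 21; 26 − 21 = 5
largest Fibonacci ≤ 5 is 5; 5 − 5 = 0
198651 = 196418 + 1597 + 610 + 21 + 5, which has 5 terms.

5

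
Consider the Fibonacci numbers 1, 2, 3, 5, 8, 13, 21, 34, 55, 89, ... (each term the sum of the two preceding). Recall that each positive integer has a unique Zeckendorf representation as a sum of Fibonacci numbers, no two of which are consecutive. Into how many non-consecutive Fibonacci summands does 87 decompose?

Greedily peel off the largest Fibonacci term at each step:
subtract 55 from 87: 32 remains
subtract 21 from 32: 11 remains
subtract 8 from 11: 3 remains
subtract 3 from 3: 0 remains
87 = 55 + 21 + 8 + 3, which has 4 terms.

4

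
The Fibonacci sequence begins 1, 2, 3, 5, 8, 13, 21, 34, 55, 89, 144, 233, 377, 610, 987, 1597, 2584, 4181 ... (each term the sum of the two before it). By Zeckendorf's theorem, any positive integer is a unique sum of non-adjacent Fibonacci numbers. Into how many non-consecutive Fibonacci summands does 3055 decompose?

subtract 2584 from 3055: 471 remains
subtract 377 from 471: 94 remains
subtract 89 from 94: 5 remains
subtract 5 from 5: 0 remains
3055 = 2584 + 377 + 89 + 5, which has 4 terms.

4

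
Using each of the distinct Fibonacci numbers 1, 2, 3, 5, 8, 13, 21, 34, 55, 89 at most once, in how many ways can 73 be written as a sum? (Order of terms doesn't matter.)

Starting from the Zeckendorf form and repeatedly splitting a term F_k into F_{k−1} + F_{k−2} (when neither is already used) reaches every representation.
73 = 55+13+5 = 55+13+3+2 = 34+21+13+5 = 55+8+5+3+2 = … (2 more), for 6 in all.

6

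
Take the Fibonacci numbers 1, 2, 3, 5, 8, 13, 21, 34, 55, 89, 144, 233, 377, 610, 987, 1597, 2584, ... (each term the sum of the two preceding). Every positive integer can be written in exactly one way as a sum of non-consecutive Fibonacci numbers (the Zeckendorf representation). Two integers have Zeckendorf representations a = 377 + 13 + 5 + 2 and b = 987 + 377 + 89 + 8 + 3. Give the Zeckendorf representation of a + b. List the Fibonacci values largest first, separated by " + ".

The two numbers are 397 and 1464, so their sum is 1861.
Greedy algorithm:
1597 ≤ 1861 < 2584, so take 1597; remainder 264
233 ≤ 264 < 377, so take 233; remainder 31
21 ≤ 31 < 34, so take 21; remainder 10
8 ≤ 10 < 13, so take 8; remainder 2
2 ≤ 2 < 3, so take 2; remainder 0

1597 + 233 + 21 + 8 + 2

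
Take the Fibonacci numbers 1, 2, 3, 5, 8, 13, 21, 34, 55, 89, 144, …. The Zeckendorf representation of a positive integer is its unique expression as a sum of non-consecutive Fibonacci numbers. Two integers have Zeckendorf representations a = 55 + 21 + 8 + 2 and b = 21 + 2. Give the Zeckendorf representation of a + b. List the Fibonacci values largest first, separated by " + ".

The two numbers are 86 and 23, so their sum is 109.
Greedily peel off the largest Fibonacci term at each step:
take 89 (≤ 109); 109 − 89 = 20
take 13 (≤ 20); 20 − 13 = 7
take 5 (≤ 7); 7 − 5 = 2
take 2 (≤ 2); 2 − 2 = 0

89 + 13 + 5 + 2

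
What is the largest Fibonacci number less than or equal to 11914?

10946 ≤ 11914 < 17711, so the largest Fibonacci number not exceeding 11914 is 10946.

10946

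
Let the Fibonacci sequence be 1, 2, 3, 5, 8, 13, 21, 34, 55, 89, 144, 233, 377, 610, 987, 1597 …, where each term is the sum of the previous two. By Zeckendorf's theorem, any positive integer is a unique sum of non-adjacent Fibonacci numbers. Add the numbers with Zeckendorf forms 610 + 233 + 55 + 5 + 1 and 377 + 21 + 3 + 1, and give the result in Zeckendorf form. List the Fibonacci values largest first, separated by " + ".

987 + 233 + 55 + 21 + 8 + 2

The two numbers are 904 and 402, so their sum is 1306.
Greedily peel off the largest Fibonacci term at each step:
subtract 987 from 1306: 319 remains
subtract 233 from 319: 86 remains
subtract 55 from 86: 31 remains
subtract 21 from 31: 10 remains
subtract 8 from 10: 2 remains
subtract 2 from 2: 0 remains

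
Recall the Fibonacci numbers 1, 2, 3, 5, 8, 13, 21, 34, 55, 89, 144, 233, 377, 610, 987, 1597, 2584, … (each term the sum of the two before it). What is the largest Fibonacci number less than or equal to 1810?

1597

1597 ≤ 1810 < 2584, so the largest Fibonacci number not exceeding 1810 is 1597.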